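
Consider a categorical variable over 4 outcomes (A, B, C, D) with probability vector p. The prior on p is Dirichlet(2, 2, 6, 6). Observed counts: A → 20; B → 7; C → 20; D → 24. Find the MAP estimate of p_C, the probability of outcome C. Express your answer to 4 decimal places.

The posterior is Dirichlet(αᵢ + nᵢ) = Dirichlet(22, 9, 26, 30).
For a Dirichlet(a₁,…,a_K) with all aᵢ > 1, the mode has j-th component (aⱼ − 1)/(Σaᵢ − K).
Here Σaᵢ = 87 and K = 4, so p_C = (26 − 1)/(87 − 4) = 25/83 ≈ 0.3012.

MAP estimate of p_C = 0.3012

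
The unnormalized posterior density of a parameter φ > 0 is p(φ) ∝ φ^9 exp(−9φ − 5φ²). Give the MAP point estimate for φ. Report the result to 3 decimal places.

φ̂_MAP = 0.600

ℓ'(φ) = 9/φ − 9 − 10φ. Setting this to zero and multiplying by φ: 10φ² + 9φ − 9 = 0.
φ = (−9 + √(9² + 4·10·9)) / (2·10) = (−9 + √441) / 20 = (−9 + 21)/20 = 3/5.
ℓ''(φ) = −9/φ² − 10 < 0, confirming a maximum.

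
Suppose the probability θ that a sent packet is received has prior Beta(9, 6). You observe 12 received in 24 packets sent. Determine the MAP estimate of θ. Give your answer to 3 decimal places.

Prior: Beta(9, 6).
Data: 12 successes in 24 trials. The binomial likelihood contributes θ^12(1−θ)^12, so the posterior is Beta(9+12, 6+12) = Beta(21, 18).
For Beta(a, b) with a, b > 1 the mode is (a−1)/(a+b−2) = 20/37 ≈ 0.541.

θ̂_MAP = 0.541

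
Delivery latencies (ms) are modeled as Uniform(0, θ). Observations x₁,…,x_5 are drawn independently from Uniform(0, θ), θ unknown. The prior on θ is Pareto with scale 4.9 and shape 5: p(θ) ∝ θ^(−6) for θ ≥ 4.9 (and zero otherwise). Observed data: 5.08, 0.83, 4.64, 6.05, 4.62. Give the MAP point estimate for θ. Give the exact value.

The Uniform(0, θ) likelihood is θ^(−n) for θ ≥ max(xᵢ), zero otherwise. Here max(xᵢ) = 6.05.
Posterior ∝ θ^(−6) · θ^(−5) = θ^(−11) on θ ≥ max(4.9, 6.05) = 6.05.
This density is strictly decreasing in θ, so the posterior mode lies at the lower boundary of the support.

θ̂_MAP = 6.05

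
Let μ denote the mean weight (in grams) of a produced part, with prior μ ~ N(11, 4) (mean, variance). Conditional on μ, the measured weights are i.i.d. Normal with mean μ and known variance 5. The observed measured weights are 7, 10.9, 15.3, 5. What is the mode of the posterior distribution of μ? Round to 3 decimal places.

μ̂_MAP = 9.895

n = 4; x̄ = (7 + 10.9 + 15.3 + 5)/4 = 38.2/4 = 9.55.
For a Normal prior and Normal likelihood with known variance, the posterior is Normal; its mode equals its mean, the precision-weighted average.
Prior precision 1/σ₀² = 1/4 = 0.25; data precision n/σ² = 4/5 = 0.8.
μ̂ = (0.25·11 + 0.8·9.55) / (0.25 + 0.8) = 10.39/1.05 = 1039/105 ≈ 9.895.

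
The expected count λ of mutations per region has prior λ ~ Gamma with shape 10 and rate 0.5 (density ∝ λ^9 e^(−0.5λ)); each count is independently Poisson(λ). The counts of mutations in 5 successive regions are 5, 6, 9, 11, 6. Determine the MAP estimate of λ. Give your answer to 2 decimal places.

λ̂_MAP = 8.36

Σxᵢ = 5+6+9+11+6 = 37, with n = 5.
Posterior ∝ λ^9e^(−0.5λ) · λ^37e^(−5λ) = λ^46e^(−5.5λ), i.e. Gamma(shape=47, rate=5.5).
The mode of a Gamma(a, b) with a ≥ 1 (shape–rate) is (a−1)/b = 46/5.5 ≈ 8.36.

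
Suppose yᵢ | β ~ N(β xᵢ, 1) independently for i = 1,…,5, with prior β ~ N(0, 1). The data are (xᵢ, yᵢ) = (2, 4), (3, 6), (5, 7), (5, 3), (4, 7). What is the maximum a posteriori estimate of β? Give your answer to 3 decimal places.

log p(β | y) = −Σ(yᵢ − βxᵢ)²/(2·1) − β²/(2·1) + const.
Setting the derivative to zero: Σxᵢ(yᵢ − βxᵢ)/1 − β/1 = 0, so β = Σxᵢyᵢ / (Σxᵢ² + σ²/τ²).
Σxᵢyᵢ = 2·4 + 3·6 + 5·7 + 5·3 + 4·7 = 104; Σxᵢ² = 79; σ²/τ² = 1.
β̂_MAP = 104 / (79 + 1) = 104/80 ≈ 1.300.

β̂_MAP = 1.300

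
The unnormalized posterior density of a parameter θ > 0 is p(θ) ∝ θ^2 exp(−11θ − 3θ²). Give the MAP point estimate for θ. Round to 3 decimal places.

θ̂_MAP = 0.167

ℓ'(θ) = 2/θ − 11 − 6θ. Setting this to zero and multiplying by θ: 6θ² + 11θ − 2 = 0.
θ = (−11 + √(11² + 4·6·2)) / (2·6) = (−11 + √169) / 12 = (−11 + 13)/12 = 1/6.
ℓ''(θ) = −2/θ² − 6 < 0, confirming a maximum.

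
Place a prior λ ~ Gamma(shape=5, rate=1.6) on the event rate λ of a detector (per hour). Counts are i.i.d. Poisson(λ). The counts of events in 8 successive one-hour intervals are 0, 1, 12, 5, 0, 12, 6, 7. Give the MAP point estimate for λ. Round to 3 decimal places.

λ̂_MAP = 4.896

Σxᵢ = 0+1+12+5+0+12+6+7 = 43, with n = 8.
Posterior ∝ λ^4e^(−1.6λ) · λ^43e^(−8λ) = λ^47e^(−9.6λ), i.e. Gamma(shape=48, rate=9.6).
The mode of a Gamma(a, b) with a ≥ 1 (shape–rate) is (a−1)/b = 47/9.6 ≈ 4.896.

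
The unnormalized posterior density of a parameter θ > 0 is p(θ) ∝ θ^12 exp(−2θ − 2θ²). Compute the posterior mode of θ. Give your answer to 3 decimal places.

θ̂_MAP = 1.500

ℓ'(θ) = 12/θ − 2 − 4θ. Setting this to zero and multiplying by θ: 4θ² + 2θ − 12 = 0.
θ = (−2 + √(2² + 4·4·12)) / (2·4) = (−2 + √196) / 8 = (−2 + 14)/8 = 3/2.
ℓ''(θ) = −12/θ² − 4 < 0, confirming a maximum.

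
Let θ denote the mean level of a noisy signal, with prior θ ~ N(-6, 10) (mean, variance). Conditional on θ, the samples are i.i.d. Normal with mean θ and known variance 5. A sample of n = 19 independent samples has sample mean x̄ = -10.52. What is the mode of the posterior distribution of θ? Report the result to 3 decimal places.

θ̂_MAP = -10.404

n = 19, x̄ = -10.52.
For a Normal prior and Normal likelihood with known variance, the posterior is Normal; its mode equals its mean, the precision-weighted average.
Prior precision 1/σ₀² = 1/10 = 0.1; data precision n/σ² = 19/5 = 3.8.
θ̂ = (0.1·(-6) + 3.8·(-10.52)) / (0.1 + 3.8) = (-40.576)/3.9 = -10144/975 ≈ -10.404.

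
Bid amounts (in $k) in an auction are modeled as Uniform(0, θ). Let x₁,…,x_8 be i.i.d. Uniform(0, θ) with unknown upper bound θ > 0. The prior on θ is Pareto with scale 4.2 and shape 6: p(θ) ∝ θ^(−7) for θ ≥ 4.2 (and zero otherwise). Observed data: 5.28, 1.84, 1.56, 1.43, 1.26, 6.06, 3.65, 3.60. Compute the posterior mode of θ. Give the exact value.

The Uniform(0, θ) likelihood is θ^(−n) for θ ≥ max(xᵢ), zero otherwise. Here max(xᵢ) = 6.06.
Posterior ∝ θ^(−7) · θ^(−8) = θ^(−15) on θ ≥ max(4.2, 6.06) = 6.06.
This density is strictly decreasing in θ, so the posterior mode lies at the lower boundary of the support.

θ̂_MAP = 6.06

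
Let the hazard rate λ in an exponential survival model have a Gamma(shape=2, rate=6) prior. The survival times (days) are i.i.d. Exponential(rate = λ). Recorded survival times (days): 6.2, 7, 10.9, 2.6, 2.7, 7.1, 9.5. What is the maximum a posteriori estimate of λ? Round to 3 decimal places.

The Exponential(rate=λ) likelihood is ∝ λ^n e^(−λΣtᵢ). Here n = 7 and Σtᵢ = 6.2 + 7 + 10.9 + 2.6 + 2.7 + 7.1 + 9.5 = 46.
Posterior ∝ λe^(−6λ) · λ^7e^(−46λ) = λ^8e^(−52λ), i.e. Gamma(9, 52).
Mode = (a−1)/b = 8/52 ≈ 0.154.

λ̂_MAP = 0.154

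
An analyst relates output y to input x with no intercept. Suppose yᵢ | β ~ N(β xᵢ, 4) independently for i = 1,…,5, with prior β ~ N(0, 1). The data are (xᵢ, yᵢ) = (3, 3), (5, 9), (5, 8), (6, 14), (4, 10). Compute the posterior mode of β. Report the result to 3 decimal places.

log p(β | y) = −Σ(yᵢ − βxᵢ)²/(2·4) − β²/(2·1) + const.
Setting the derivative to zero: Σxᵢ(yᵢ − βxᵢ)/4 − β/1 = 0, so β = Σxᵢyᵢ / (Σxᵢ² + σ²/τ²).
Σxᵢyᵢ = 3·3 + 5·9 + 5·8 + 6·14 + 4·10 = 218; Σxᵢ² = 111; σ²/τ² = 4.
β̂_MAP = 218 / (111 + 4) = 218/115 ≈ 1.896.

β̂_MAP = 1.896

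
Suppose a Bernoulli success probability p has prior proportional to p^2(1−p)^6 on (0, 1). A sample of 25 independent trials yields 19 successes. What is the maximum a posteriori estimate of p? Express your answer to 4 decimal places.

The prior density ∝ p^2(1−p)^6 is the kernel of Beta(3, 7).
Data: 19 successes in 25 trials. The binomial likelihood contributes p^19(1−p)^6, so the posterior is Beta(3+19, 7+6) = Beta(22, 13).
For Beta(a, b) with a, b > 1 the mode is (a−1)/(a+b−2) = 21/33 ≈ 0.6364.

p̂_MAP = 0.6364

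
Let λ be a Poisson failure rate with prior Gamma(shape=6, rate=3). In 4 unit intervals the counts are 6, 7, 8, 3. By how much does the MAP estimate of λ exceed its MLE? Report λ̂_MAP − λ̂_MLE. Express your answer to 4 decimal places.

Σxᵢ = 24. Posterior is Gamma(30, 7); MAP = (30−1)/7 = 29/7 ≈ 4.14286.
MLE = x̄ = 24/4 ≈ 6.00000.
Difference = 29/7 − 24/4 = -13/7 ≈ -1.8571.

MAP − MLE = -1.8571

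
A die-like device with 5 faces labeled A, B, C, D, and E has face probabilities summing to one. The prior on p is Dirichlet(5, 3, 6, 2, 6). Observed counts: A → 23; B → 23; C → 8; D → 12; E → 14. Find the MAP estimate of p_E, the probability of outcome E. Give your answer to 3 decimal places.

The posterior is Dirichlet(αᵢ + nᵢ) = Dirichlet(28, 26, 14, 14, 20).
For a Dirichlet(a₁,…,a_K) with all aᵢ > 1, the mode has j-th component (aⱼ − 1)/(Σaᵢ − K).
Here Σaᵢ = 102 and K = 5, so p_E = (20 − 1)/(102 − 5) = 19/97 ≈ 0.196.

MAP estimate of p_E = 0.196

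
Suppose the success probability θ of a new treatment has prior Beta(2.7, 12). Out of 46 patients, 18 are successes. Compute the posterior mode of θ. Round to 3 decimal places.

θ̂_MAP = 0.336

Prior: Beta(2.7, 12).
Data: 18 successes in 46 trials. The binomial likelihood contributes θ^18(1−θ)^28, so the posterior is Beta(2.7+18, 12+28) = Beta(20.7, 40).
For Beta(a, b) with a, b > 1 the mode is (a−1)/(a+b−2) = 19.7/58.7 ≈ 0.336.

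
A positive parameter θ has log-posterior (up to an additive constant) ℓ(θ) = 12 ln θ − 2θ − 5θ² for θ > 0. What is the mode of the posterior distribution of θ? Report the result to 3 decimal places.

ℓ'(θ) = 12/θ − 2 − 10θ. Setting this to zero and multiplying by θ: 10θ² + 2θ − 12 = 0.
θ = (−2 + √(2² + 4·10·12)) / (2·10) = (−2 + √484) / 20 = (−2 + 22)/20 = 1.
ℓ''(θ) = −12/θ² − 10 < 0, confirming a maximum.

θ̂_MAP = 1.000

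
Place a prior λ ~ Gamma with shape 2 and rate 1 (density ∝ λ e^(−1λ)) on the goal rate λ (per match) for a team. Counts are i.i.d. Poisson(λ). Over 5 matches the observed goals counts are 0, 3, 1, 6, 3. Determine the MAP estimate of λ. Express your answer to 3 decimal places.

Σxᵢ = 0+3+1+6+3 = 13, with n = 5.
Posterior ∝ λe^(−1λ) · λ^13e^(−5λ) = λ^14e^(−6λ), i.e. Gamma(shape=15, rate=6).
The mode of a Gamma(a, b) with a ≥ 1 (shape–rate) is (a−1)/b = 14/6 ≈ 2.333.

λ̂_MAP = 2.333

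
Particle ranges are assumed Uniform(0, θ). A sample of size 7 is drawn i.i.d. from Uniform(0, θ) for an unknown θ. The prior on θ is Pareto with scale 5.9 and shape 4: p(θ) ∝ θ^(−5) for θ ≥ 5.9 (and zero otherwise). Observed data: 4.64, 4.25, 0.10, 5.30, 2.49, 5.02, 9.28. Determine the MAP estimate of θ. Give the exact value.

θ̂_MAP = 9.28

The Uniform(0, θ) likelihood is θ^(−n) for θ ≥ max(xᵢ), zero otherwise. Here max(xᵢ) = 9.28.
Posterior ∝ θ^(−5) · θ^(−7) = θ^(−12) on θ ≥ max(5.9, 9.28) = 9.28.
This density is strictly decreasing in θ, so the posterior mode lies at the lower boundary of the support.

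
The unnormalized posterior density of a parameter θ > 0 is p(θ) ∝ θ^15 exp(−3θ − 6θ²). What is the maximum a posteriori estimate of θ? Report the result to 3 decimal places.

θ̂_MAP = 1.000

ℓ'(θ) = 15/θ − 3 − 12θ. Setting this to zero and multiplying by θ: 12θ² + 3θ − 15 = 0.
θ = (−3 + √(3² + 4·12·15)) / (2·12) = (−3 + √729) / 24 = (−3 + 27)/24 = 1.
ℓ''(θ) = −15/θ² − 12 < 0, confirming a maximum.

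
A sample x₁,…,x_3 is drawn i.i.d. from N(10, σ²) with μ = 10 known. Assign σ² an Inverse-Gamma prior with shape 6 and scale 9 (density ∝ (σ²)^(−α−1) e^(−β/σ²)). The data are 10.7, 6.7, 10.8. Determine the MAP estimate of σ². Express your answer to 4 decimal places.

σ̂²_MAP = 1.7659

Sum of squared deviations about the known mean: SS = (10.7−10)² + (6.7−10)² + (10.8−10)² = 12.02.
The Normal likelihood contributes (σ²)^(−n/2) exp(−SS/(2σ²)), so the posterior is Inverse-Gamma(α + n/2, β + SS/2) = Inverse-Gamma(7.5, 15.01).
The mode of Inverse-Gamma(a, b) is b/(a+1) = 15.01/8.5 ≈ 1.7659.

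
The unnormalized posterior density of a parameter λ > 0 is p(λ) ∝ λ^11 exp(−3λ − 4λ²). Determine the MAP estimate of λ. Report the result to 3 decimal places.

ℓ'(λ) = 11/λ − 3 − 8λ. Setting this to zero and multiplying by λ: 8λ² + 3λ − 11 = 0.
λ = (−3 + √(3² + 4·8·11)) / (2·8) = (−3 + √361) / 16 = (−3 + 19)/16 = 1.
ℓ''(λ) = −11/λ² − 8 < 0, confirming a maximum.

λ̂_MAP = 1.000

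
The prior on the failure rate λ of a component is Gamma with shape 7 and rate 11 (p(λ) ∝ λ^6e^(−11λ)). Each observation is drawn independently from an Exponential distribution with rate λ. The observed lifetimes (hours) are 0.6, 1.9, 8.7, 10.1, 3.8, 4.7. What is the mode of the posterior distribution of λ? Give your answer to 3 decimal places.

The Exponential(rate=λ) likelihood is ∝ λ^n e^(−λΣtᵢ). Here n = 6 and Σtᵢ = 0.6 + 1.9 + 8.7 + 10.1 + 3.8 + 4.7 = 29.8.
Posterior ∝ λ^6e^(−11λ) · λ^6e^(−29.8λ) = λ^12e^(−40.8λ), i.e. Gamma(13, 40.8).
Mode = (a−1)/b = 12/40.8 ≈ 0.294.

λ̂_MAP = 0.294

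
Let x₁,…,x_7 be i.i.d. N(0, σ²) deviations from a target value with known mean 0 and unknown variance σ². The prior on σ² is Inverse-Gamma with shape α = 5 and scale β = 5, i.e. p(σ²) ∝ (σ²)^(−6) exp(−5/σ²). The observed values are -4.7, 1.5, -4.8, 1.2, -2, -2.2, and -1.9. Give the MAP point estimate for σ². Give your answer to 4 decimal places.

σ̂²_MAP = 3.7511

Sum of squared deviations about the known mean: SS = (-4.7−0)² + (1.5−0)² + (-4.8−0)² + (1.2−0)² + (-2−0)² + (-2.2−0)² + (-1.9−0)² = 61.27.
The Normal likelihood contributes (σ²)^(−n/2) exp(−SS/(2σ²)), so the posterior is Inverse-Gamma(α + n/2, β + SS/2) = Inverse-Gamma(8.5, 35.635).
The mode of Inverse-Gamma(a, b) is b/(a+1) = 35.635/9.5 ≈ 3.7511.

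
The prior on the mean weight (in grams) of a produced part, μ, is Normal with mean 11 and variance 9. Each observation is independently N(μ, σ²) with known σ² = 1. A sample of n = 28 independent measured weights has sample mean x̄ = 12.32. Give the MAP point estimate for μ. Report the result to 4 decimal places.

μ̂_MAP = 12.3148

n = 28, x̄ = 12.32.
For a Normal prior and Normal likelihood with known variance, the posterior is Normal; its mode equals its mean, the precision-weighted average.
Prior precision 1/σ₀² = 1/9; data precision n/σ² = 28/1 = 28.
μ̂ = ((1/9)·11 + 28·12.32) / (1/9 + 28) = (77891/225)/(253/9) = 7081/575 ≈ 12.3148.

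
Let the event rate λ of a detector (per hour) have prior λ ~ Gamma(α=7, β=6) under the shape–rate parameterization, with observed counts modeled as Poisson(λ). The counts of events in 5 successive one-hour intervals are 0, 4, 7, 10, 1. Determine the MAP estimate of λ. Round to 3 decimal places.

λ̂_MAP = 2.545

Σxᵢ = 0+4+7+10+1 = 22, with n = 5.
Posterior ∝ λ^6e^(−6λ) · λ^22e^(−5λ) = λ^28e^(−11λ), i.e. Gamma(shape=29, rate=11).
The mode of a Gamma(a, b) with a ≥ 1 (shape–rate) is (a−1)/b = 28/11 ≈ 2.545.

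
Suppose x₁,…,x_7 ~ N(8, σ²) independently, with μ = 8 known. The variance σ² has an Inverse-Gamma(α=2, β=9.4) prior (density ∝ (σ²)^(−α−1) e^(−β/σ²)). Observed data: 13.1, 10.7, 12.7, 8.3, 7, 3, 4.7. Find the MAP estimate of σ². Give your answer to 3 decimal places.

Sum of squared deviations about the known mean: SS = (13.1−8)² + (10.7−8)² + (12.7−8)² + (8.3−8)² + (7−8)² + (3−8)² + (4.7−8)² = 92.37.
The Normal likelihood contributes (σ²)^(−n/2) exp(−SS/(2σ²)), so the posterior is Inverse-Gamma(α + n/2, β + SS/2) = Inverse-Gamma(5.5, 55.585).
The mode of Inverse-Gamma(a, b) is b/(a+1) = 55.585/6.5 ≈ 8.552.

σ̂²_MAP = 8.552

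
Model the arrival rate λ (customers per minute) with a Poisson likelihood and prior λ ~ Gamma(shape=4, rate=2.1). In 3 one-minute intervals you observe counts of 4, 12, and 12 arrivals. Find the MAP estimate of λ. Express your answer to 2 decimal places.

Σxᵢ = 4+12+12 = 28, with n = 3.
Posterior ∝ λ^3e^(−2.1λ) · λ^28e^(−3λ) = λ^31e^(−5.1λ), i.e. Gamma(shape=32, rate=5.1).
The mode of a Gamma(a, b) with a ≥ 1 (shape–rate) is (a−1)/b = 31/5.1 ≈ 6.08.

λ̂_MAP = 6.08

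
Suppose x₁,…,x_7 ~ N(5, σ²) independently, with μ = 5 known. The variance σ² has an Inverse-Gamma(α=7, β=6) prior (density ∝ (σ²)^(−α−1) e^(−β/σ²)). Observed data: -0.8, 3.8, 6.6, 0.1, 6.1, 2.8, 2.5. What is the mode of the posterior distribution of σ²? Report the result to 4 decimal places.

σ̂²_MAP = 3.7370

Sum of squared deviations about the known mean: SS = (-0.8−5)² + (3.8−5)² + (6.6−5)² + (0.1−5)² + (6.1−5)² + (2.8−5)² + (2.5−5)² = 73.95.
The Normal likelihood contributes (σ²)^(−n/2) exp(−SS/(2σ²)), so the posterior is Inverse-Gamma(α + n/2, β + SS/2) = Inverse-Gamma(10.5, 42.975).
The mode of Inverse-Gamma(a, b) is b/(a+1) = 42.975/11.5 ≈ 3.7370.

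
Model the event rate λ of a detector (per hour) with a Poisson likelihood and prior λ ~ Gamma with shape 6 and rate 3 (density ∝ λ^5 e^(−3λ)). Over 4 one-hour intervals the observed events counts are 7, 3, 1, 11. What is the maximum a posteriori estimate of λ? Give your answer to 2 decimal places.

Σxᵢ = 7+3+1+11 = 22, with n = 4.
Posterior ∝ λ^5e^(−3λ) · λ^22e^(−4λ) = λ^27e^(−7λ), i.e. Gamma(shape=28, rate=7).
The mode of a Gamma(a, b) with a ≥ 1 (shape–rate) is (a−1)/b = 27/7 ≈ 3.86.

λ̂_MAP = 3.86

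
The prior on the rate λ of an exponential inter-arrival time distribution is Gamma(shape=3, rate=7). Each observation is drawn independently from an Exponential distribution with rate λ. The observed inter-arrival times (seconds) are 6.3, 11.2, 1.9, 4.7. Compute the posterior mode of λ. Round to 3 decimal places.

λ̂_MAP = 0.193

The Exponential(rate=λ) likelihood is ∝ λ^n e^(−λΣtᵢ). Here n = 4 and Σtᵢ = 6.3 + 11.2 + 1.9 + 4.7 = 24.1.
Posterior ∝ λ^2e^(−7λ) · λ^4e^(−24.1λ) = λ^6e^(−31.1λ), i.e. Gamma(7, 31.1).
Mode = (a−1)/b = 6/31.1 ≈ 0.193.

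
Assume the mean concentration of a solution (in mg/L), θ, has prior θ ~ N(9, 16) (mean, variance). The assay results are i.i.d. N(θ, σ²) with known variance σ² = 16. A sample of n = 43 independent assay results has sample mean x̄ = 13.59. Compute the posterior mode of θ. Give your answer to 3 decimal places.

θ̂_MAP = 13.486

n = 43, x̄ = 13.59.
For a Normal prior and Normal likelihood with known variance, the posterior is Normal; its mode equals its mean, the precision-weighted average.
Prior precision 1/σ₀² = 1/16 = 0.0625; data precision n/σ² = 43/16 = 2.6875.
θ̂ = (0.0625·9 + 2.6875·13.59) / (0.0625 + 2.6875) = 37.085625/2.75 = 59337/4400 ≈ 13.486.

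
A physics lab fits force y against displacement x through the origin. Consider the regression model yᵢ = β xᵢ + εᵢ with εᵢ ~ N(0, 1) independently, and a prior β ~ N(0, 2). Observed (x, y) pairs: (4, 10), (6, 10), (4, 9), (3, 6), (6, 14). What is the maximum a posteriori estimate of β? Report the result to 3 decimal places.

β̂_MAP = 2.097

log p(β | y) = −Σ(yᵢ − βxᵢ)²/(2·1) − β²/(2·2) + const.
Setting the derivative to zero: Σxᵢ(yᵢ − βxᵢ)/1 − β/2 = 0, so β = Σxᵢyᵢ / (Σxᵢ² + σ²/τ²).
Σxᵢyᵢ = 4·10 + 6·10 + 4·9 + 3·6 + 6·14 = 238; Σxᵢ² = 113; σ²/τ² = 0.5.
β̂_MAP = 238 / (113 + 0.5) = 238/113.5 ≈ 2.097.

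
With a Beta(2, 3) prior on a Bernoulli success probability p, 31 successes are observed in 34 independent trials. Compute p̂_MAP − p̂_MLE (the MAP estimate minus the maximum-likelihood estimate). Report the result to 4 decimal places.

MAP − MLE = -0.0469

Posterior is Beta(33, 6); MAP = (33−1)/(39−2) = 32/37 ≈ 0.86486.
MLE ignores the prior: p̂_MLE = k/n = 31/34 ≈ 0.91176.
Difference = 32/37 − 31/34 = -59/1258 ≈ -0.0469.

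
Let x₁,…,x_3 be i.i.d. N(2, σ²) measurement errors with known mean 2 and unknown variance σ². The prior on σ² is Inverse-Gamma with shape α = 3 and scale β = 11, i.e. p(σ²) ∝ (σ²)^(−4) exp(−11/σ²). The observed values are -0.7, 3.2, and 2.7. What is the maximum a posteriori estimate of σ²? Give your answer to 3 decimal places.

Sum of squared deviations about the known mean: SS = (-0.7−2)² + (3.2−2)² + (2.7−2)² = 9.22.
The Normal likelihood contributes (σ²)^(−n/2) exp(−SS/(2σ²)), so the posterior is Inverse-Gamma(α + n/2, β + SS/2) = Inverse-Gamma(4.5, 15.61).
The mode of Inverse-Gamma(a, b) is b/(a+1) = 15.61/5.5 ≈ 2.838.

σ̂²_MAP = 2.838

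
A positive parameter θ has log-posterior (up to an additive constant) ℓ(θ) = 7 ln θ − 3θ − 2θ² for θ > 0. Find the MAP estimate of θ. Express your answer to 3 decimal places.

θ̂_MAP = 1.000

ℓ'(θ) = 7/θ − 3 − 4θ. Setting this to zero and multiplying by θ: 4θ² + 3θ − 7 = 0.
θ = (−3 + √(3² + 4·4·7)) / (2·4) = (−3 + √121) / 8 = (−3 + 11)/8 = 1.
ℓ''(θ) = −7/θ² − 4 < 0, confirming a maximum.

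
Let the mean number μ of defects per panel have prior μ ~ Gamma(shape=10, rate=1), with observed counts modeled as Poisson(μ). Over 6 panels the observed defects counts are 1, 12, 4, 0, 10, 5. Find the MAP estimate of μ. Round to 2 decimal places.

Σxᵢ = 1+12+4+0+10+5 = 32, with n = 6.
Posterior ∝ μ^9e^(−1μ) · μ^32e^(−6μ) = μ^41e^(−7μ), i.e. Gamma(shape=42, rate=7).
The mode of a Gamma(a, b) with a ≥ 1 (shape–rate) is (a−1)/b = 41/7 ≈ 5.86.

μ̂_MAP = 5.86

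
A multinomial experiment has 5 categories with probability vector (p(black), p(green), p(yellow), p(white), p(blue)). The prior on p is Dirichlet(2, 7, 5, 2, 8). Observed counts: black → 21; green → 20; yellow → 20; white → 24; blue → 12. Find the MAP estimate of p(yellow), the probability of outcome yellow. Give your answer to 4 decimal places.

MAP estimate of p(yellow) = 0.2069

The posterior is Dirichlet(αᵢ + nᵢ) = Dirichlet(23, 27, 25, 26, 20).
For a Dirichlet(a₁,…,a_K) with all aᵢ > 1, the mode has j-th component (aⱼ − 1)/(Σaᵢ − K).
Here Σaᵢ = 121 and K = 5, so p(yellow) = (25 − 1)/(121 − 5) = 24/116 ≈ 0.2069.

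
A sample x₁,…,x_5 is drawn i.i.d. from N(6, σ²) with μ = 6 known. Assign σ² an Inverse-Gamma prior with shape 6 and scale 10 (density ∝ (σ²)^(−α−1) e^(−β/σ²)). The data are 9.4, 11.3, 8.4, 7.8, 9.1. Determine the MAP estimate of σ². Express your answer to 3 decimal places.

Sum of squared deviations about the known mean: SS = (9.4−6)² + (11.3−6)² + (8.4−6)² + (7.8−6)² + (9.1−6)² = 58.26.
The Normal likelihood contributes (σ²)^(−n/2) exp(−SS/(2σ²)), so the posterior is Inverse-Gamma(α + n/2, β + SS/2) = Inverse-Gamma(8.5, 39.13).
The mode of Inverse-Gamma(a, b) is b/(a+1) = 39.13/9.5 ≈ 4.119.

σ̂²_MAP = 4.119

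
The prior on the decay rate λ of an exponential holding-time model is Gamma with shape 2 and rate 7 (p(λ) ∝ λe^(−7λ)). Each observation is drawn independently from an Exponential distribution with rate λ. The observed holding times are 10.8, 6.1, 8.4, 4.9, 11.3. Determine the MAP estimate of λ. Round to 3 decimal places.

The Exponential(rate=λ) likelihood is ∝ λ^n e^(−λΣtᵢ). Here n = 5 and Σtᵢ = 10.8 + 6.1 + 8.4 + 4.9 + 11.3 = 41.5.
Posterior ∝ λe^(−7λ) · λ^5e^(−41.5λ) = λ^6e^(−48.5λ), i.e. Gamma(7, 48.5).
Mode = (a−1)/b = 6/48.5 ≈ 0.124.

λ̂_MAP = 0.124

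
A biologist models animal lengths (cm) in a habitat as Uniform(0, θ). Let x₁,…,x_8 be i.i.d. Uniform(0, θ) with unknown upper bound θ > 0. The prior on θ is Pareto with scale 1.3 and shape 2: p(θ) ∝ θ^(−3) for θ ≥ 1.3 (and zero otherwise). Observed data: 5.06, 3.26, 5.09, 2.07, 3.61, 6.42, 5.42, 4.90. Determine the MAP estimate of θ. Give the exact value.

θ̂_MAP = 6.42

The Uniform(0, θ) likelihood is θ^(−n) for θ ≥ max(xᵢ), zero otherwise. Here max(xᵢ) = 6.42.
Posterior ∝ θ^(−3) · θ^(−8) = θ^(−11) on θ ≥ max(1.3, 6.42) = 6.42.
This density is strictly decreasing in θ, so the posterior mode lies at the lower boundary of the support.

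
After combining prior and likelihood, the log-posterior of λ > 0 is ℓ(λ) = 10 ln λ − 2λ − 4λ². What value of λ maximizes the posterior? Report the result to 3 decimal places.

λ̂_MAP = 1.000

ℓ'(λ) = 10/λ − 2 − 8λ. Setting this to zero and multiplying by λ: 8λ² + 2λ − 10 = 0.
λ = (−2 + √(2² + 4·8·10)) / (2·8) = (−2 + √324) / 16 = (−2 + 18)/16 = 1.
ℓ''(λ) = −10/λ² − 8 < 0, confirming a maximum.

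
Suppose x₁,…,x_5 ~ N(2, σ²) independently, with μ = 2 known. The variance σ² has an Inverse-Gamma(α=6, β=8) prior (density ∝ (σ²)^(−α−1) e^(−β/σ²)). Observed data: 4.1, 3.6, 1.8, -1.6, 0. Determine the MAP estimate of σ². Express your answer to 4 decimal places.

Sum of squared deviations about the known mean: SS = (4.1−2)² + (3.6−2)² + (1.8−2)² + (-1.6−2)² + (0−2)² = 23.97.
The Normal likelihood contributes (σ²)^(−n/2) exp(−SS/(2σ²)), so the posterior is Inverse-Gamma(α + n/2, β + SS/2) = Inverse-Gamma(8.5, 19.985).
The mode of Inverse-Gamma(a, b) is b/(a+1) = 19.985/9.5 ≈ 2.1037.

σ̂²_MAP = 2.1037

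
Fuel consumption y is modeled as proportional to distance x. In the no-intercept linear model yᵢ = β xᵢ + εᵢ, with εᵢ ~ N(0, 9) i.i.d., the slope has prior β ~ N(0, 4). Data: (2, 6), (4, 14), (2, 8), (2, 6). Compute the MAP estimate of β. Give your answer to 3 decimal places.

β̂_MAP = 3.174

log p(β | y) = −Σ(yᵢ − βxᵢ)²/(2·9) − β²/(2·4) + const.
Setting the derivative to zero: Σxᵢ(yᵢ − βxᵢ)/9 − β/4 = 0, so β = Σxᵢyᵢ / (Σxᵢ² + σ²/τ²).
Σxᵢyᵢ = 2·6 + 4·14 + 2·8 + 2·6 = 96; Σxᵢ² = 28; σ²/τ² = 2.25.
β̂_MAP = 96 / (28 + 2.25) = 96/30.25 ≈ 3.174.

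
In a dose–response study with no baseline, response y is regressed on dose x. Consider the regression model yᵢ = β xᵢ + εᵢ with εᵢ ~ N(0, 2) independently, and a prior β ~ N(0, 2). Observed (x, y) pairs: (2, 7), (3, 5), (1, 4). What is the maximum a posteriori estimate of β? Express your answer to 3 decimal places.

β̂_MAP = 2.200

log p(β | y) = −Σ(yᵢ − βxᵢ)²/(2·2) − β²/(2·2) + const.
Setting the derivative to zero: Σxᵢ(yᵢ − βxᵢ)/2 − β/2 = 0, so β = Σxᵢyᵢ / (Σxᵢ² + σ²/τ²).
Σxᵢyᵢ = 2·7 + 3·5 + 1·4 = 33; Σxᵢ² = 14; σ²/τ² = 1.
β̂_MAP = 33 / (14 + 1) = 33/15 ≈ 2.200.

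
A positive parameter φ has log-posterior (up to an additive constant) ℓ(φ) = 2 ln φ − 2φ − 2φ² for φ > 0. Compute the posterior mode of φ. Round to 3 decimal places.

ℓ'(φ) = 2/φ − 2 − 4φ. Setting this to zero and multiplying by φ: 4φ² + 2φ − 2 = 0.
φ = (−2 + √(2² + 4·4·2)) / (2·4) = (−2 + √36) / 8 = (−2 + 6)/8 = 1/2.
ℓ''(φ) = −2/φ² − 4 < 0, confirming a maximum.

φ̂_MAP = 0.500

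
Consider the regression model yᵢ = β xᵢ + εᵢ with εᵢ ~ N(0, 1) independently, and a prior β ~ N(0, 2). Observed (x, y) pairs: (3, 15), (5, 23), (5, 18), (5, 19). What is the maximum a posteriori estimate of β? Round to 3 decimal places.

log p(β | y) = −Σ(yᵢ − βxᵢ)²/(2·1) − β²/(2·2) + const.
Setting the derivative to zero: Σxᵢ(yᵢ − βxᵢ)/1 − β/2 = 0, so β = Σxᵢyᵢ / (Σxᵢ² + σ²/τ²).
Σxᵢyᵢ = 3·15 + 5·23 + 5·18 + 5·19 = 345; Σxᵢ² = 84; σ²/τ² = 0.5.
β̂_MAP = 345 / (84 + 0.5) = 345/84.5 ≈ 4.083.

β̂_MAP = 4.083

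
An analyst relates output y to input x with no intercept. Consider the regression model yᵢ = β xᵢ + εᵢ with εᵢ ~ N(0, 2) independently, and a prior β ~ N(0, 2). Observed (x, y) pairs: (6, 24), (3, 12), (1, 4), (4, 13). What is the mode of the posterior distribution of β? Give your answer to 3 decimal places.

log p(β | y) = −Σ(yᵢ − βxᵢ)²/(2·2) − β²/(2·2) + const.
Setting the derivative to zero: Σxᵢ(yᵢ − βxᵢ)/2 − β/2 = 0, so β = Σxᵢyᵢ / (Σxᵢ² + σ²/τ²).
Σxᵢyᵢ = 6·24 + 3·12 + 1·4 + 4·13 = 236; Σxᵢ² = 62; σ²/τ² = 1.
β̂_MAP = 236 / (62 + 1) = 236/63 ≈ 3.746.

β̂_MAP = 3.746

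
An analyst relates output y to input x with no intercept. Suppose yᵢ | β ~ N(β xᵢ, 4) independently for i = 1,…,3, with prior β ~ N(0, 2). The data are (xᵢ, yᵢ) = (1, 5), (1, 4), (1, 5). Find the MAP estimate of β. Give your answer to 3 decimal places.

log p(β | y) = −Σ(yᵢ − βxᵢ)²/(2·4) − β²/(2·2) + const.
Setting the derivative to zero: Σxᵢ(yᵢ − βxᵢ)/4 − β/2 = 0, so β = Σxᵢyᵢ / (Σxᵢ² + σ²/τ²).
Σxᵢyᵢ = 1·5 + 1·4 + 1·5 = 14; Σxᵢ² = 3; σ²/τ² = 2.
β̂_MAP = 14 / (3 + 2) = 14/5 ≈ 2.800.

β̂_MAP = 2.800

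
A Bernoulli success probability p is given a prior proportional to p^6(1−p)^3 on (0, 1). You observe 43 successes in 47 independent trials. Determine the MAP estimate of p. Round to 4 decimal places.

p̂_MAP = 0.8750

The prior density ∝ p^6(1−p)^3 is the kernel of Beta(7, 4).
Data: 43 successes in 47 trials. The binomial likelihood contributes p^43(1−p)^4, so the posterior is Beta(7+43, 4+4) = Beta(50, 8).
For Beta(a, b) with a, b > 1 the mode is (a−1)/(a+b−2) = 49/56 ≈ 0.8750.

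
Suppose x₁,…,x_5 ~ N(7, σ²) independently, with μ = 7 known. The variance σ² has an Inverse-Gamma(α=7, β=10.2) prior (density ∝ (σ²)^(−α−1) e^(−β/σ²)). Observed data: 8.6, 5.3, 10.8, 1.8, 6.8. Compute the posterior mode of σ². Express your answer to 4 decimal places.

Sum of squared deviations about the known mean: SS = (8.6−7)² + (5.3−7)² + (10.8−7)² + (1.8−7)² + (6.8−7)² = 46.97.
The Normal likelihood contributes (σ²)^(−n/2) exp(−SS/(2σ²)), so the posterior is Inverse-Gamma(α + n/2, β + SS/2) = Inverse-Gamma(9.5, 33.685).
The mode of Inverse-Gamma(a, b) is b/(a+1) = 33.685/10.5 ≈ 3.2081.

σ̂²_MAP = 3.2081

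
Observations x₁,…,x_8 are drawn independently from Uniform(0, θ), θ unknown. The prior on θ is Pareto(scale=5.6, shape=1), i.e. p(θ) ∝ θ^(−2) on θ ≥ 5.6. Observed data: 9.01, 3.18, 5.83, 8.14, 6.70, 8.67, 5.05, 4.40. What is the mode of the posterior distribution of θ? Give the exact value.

θ̂_MAP = 9.01

The Uniform(0, θ) likelihood is θ^(−n) for θ ≥ max(xᵢ), zero otherwise. Here max(xᵢ) = 9.01.
Posterior ∝ θ^(−2) · θ^(−8) = θ^(−10) on θ ≥ max(5.6, 9.01) = 9.01.
This density is strictly decreasing in θ, so the posterior mode lies at the lower boundary of the support.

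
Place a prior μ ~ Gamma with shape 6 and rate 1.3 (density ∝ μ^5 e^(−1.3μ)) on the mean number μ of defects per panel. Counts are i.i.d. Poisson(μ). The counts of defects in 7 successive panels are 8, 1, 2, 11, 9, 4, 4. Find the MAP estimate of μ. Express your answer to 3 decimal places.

Σxᵢ = 8+1+2+11+9+4+4 = 39, with n = 7.
Posterior ∝ μ^5e^(−1.3μ) · μ^39e^(−7μ) = μ^44e^(−8.3μ), i.e. Gamma(shape=45, rate=8.3).
The mode of a Gamma(a, b) with a ≥ 1 (shape–rate) is (a−1)/b = 44/8.3 ≈ 5.301.

μ̂_MAP = 5.301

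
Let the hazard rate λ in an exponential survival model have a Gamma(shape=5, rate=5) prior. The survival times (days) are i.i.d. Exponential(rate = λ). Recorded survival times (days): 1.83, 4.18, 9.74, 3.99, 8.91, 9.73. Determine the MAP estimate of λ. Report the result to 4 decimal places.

λ̂_MAP = 0.2305

The Exponential(rate=λ) likelihood is ∝ λ^n e^(−λΣtᵢ). Here n = 6 and Σtᵢ = 1.83 + 4.18 + 9.74 + 3.99 + 8.91 + 9.73 = 38.38.
Posterior ∝ λ^4e^(−5λ) · λ^6e^(−38.38λ) = λ^10e^(−43.38λ), i.e. Gamma(11, 43.38).
Mode = (a−1)/b = 10/43.38 ≈ 0.2305.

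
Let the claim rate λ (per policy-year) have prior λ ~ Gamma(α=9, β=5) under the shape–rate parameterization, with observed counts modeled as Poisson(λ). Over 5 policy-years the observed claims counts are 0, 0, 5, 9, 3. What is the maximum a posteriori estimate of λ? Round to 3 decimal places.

λ̂_MAP = 2.500

Σxᵢ = 0+0+5+9+3 = 17, with n = 5.
Posterior ∝ λ^8e^(−5λ) · λ^17e^(−5λ) = λ^25e^(−10λ), i.e. Gamma(shape=26, rate=10).
The mode of a Gamma(a, b) with a ≥ 1 (shape–rate) is (a−1)/b = 25/10 ≈ 2.500.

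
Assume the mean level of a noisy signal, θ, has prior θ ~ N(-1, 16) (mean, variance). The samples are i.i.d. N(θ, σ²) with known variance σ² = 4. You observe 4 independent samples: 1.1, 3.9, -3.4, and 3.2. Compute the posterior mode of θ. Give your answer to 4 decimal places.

θ̂_MAP = 1.0706

n = 4; x̄ = (1.1 + 3.9 + (-3.4) + 3.2)/4 = 4.8/4 = 1.2.
For a Normal prior and Normal likelihood with known variance, the posterior is Normal; its mode equals its mean, the precision-weighted average.
Prior precision 1/σ₀² = 1/16 = 0.0625; data precision n/σ² = 4/4 = 1.
θ̂ = (0.0625·(-1) + 1·1.2) / (0.0625 + 1) = 1.1375/1.0625 = 91/85 ≈ 1.0706.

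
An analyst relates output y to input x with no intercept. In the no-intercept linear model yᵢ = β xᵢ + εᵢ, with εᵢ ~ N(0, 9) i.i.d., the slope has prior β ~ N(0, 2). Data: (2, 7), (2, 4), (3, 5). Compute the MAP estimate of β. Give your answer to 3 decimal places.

log p(β | y) = −Σ(yᵢ − βxᵢ)²/(2·9) − β²/(2·2) + const.
Setting the derivative to zero: Σxᵢ(yᵢ − βxᵢ)/9 − β/2 = 0, so β = Σxᵢyᵢ / (Σxᵢ² + σ²/τ²).
Σxᵢyᵢ = 2·7 + 2·4 + 3·5 = 37; Σxᵢ² = 17; σ²/τ² = 4.5.
β̂_MAP = 37 / (17 + 4.5) = 37/21.5 ≈ 1.721.

β̂_MAP = 1.721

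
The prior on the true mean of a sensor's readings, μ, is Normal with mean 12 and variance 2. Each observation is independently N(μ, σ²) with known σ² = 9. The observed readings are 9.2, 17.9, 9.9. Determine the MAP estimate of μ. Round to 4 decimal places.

n = 3; x̄ = (9.2 + 17.9 + 9.9)/3 = 37/3 = 37/3 ≈ 12.3333.
For a Normal prior and Normal likelihood with known variance, the posterior is Normal; its mode equals its mean, the precision-weighted average.
Prior precision 1/σ₀² = 1/2 = 0.5; data precision n/σ² = 3/9 = 1/3.
μ̂ = (0.5·12 + (1/3)·(37/3)) / (0.5 + 1/3) = (91/9)/(5/6) = 182/15 ≈ 12.1333.

μ̂_MAP = 12.1333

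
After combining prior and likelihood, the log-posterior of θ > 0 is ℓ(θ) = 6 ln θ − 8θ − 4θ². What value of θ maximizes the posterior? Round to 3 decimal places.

ℓ'(θ) = 6/θ − 8 − 8θ. Setting this to zero and multiplying by θ: 8θ² + 8θ − 6 = 0.
θ = (−8 + √(8² + 4·8·6)) / (2·8) = (−8 + √256) / 16 = (−8 + 16)/16 = 1/2.
ℓ''(θ) = −6/θ² − 8 < 0, confirming a maximum.

θ̂_MAP = 0.500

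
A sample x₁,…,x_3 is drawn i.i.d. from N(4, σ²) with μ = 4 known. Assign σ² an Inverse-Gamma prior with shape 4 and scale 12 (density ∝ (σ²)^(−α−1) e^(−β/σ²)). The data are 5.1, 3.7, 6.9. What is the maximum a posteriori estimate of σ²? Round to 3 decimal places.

Sum of squared deviations about the known mean: SS = (5.1−4)² + (3.7−4)² + (6.9−4)² = 9.71.
The Normal likelihood contributes (σ²)^(−n/2) exp(−SS/(2σ²)), so the posterior is Inverse-Gamma(α + n/2, β + SS/2) = Inverse-Gamma(5.5, 16.855).
The mode of Inverse-Gamma(a, b) is b/(a+1) = 16.855/6.5 ≈ 2.593.

σ̂²_MAP = 2.593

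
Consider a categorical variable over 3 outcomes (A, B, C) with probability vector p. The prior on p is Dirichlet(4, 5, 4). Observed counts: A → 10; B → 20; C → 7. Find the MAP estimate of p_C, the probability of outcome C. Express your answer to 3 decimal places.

MAP estimate of p_C = 0.213

The posterior is Dirichlet(αᵢ + nᵢ) = Dirichlet(14, 25, 11).
For a Dirichlet(a₁,…,a_K) with all aᵢ > 1, the mode has j-th component (aⱼ − 1)/(Σaᵢ − K).
Here Σaᵢ = 50 and K = 3, so p_C = (11 − 1)/(50 − 3) = 10/47 ≈ 0.213.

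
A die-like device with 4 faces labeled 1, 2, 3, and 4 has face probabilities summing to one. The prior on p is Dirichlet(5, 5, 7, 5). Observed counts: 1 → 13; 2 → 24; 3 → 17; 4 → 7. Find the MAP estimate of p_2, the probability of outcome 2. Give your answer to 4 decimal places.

The posterior is Dirichlet(αᵢ + nᵢ) = Dirichlet(18, 29, 24, 12).
For a Dirichlet(a₁,…,a_K) with all aᵢ > 1, the mode has j-th component (aⱼ − 1)/(Σaᵢ − K).
Here Σaᵢ = 83 and K = 4, so p_2 = (29 − 1)/(83 − 4) = 28/79 ≈ 0.3544.

MAP estimate: 0.3544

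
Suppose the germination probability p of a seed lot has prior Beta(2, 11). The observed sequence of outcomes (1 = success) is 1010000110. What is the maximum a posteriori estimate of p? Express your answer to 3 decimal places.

Prior: Beta(2, 11).
Data: 4 successes in 10 trials (from the sequence). The binomial likelihood contributes p^4(1−p)^6, so the posterior is Beta(2+4, 11+6) = Beta(6, 17).
For Beta(a, b) with a, b > 1 the mode is (a−1)/(a+b−2) = 5/21 ≈ 0.238.

p̂_MAP = 0.238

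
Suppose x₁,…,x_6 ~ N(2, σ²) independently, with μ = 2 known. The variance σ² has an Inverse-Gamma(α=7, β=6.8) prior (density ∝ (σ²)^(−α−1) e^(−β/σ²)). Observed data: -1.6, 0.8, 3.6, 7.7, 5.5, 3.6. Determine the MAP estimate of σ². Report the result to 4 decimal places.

Sum of squared deviations about the known mean: SS = (-1.6−2)² + (0.8−2)² + (3.6−2)² + (7.7−2)² + (5.5−2)² + (3.6−2)² = 64.26.
The Normal likelihood contributes (σ²)^(−n/2) exp(−SS/(2σ²)), so the posterior is Inverse-Gamma(α + n/2, β + SS/2) = Inverse-Gamma(10, 38.93).
The mode of Inverse-Gamma(a, b) is b/(a+1) = 38.93/11 ≈ 3.5391.

σ̂²_MAP = 3.5391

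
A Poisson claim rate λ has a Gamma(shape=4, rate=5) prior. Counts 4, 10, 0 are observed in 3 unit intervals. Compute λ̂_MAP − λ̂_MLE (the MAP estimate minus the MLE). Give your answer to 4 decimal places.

Σxᵢ = 14. Posterior is Gamma(18, 8); MAP = (18−1)/8 = 17/8 ≈ 2.12500.
MLE = x̄ = 14/3 ≈ 4.66667.
Difference = 17/8 − 14/3 = -61/24 ≈ -2.5417.

MAP − MLE = -2.5417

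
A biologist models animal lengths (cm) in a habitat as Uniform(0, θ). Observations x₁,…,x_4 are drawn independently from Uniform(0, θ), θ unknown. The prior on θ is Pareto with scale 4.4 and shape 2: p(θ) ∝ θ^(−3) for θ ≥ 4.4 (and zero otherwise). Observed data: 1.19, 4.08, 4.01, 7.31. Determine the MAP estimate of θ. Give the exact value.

θ̂_MAP = 7.31

The Uniform(0, θ) likelihood is θ^(−n) for θ ≥ max(xᵢ), zero otherwise. Here max(xᵢ) = 7.31.
Posterior ∝ θ^(−3) · θ^(−4) = θ^(−7) on θ ≥ max(4.4, 7.31) = 7.31.
This density is strictly decreasing in θ, so the posterior mode lies at the lower boundary of the support.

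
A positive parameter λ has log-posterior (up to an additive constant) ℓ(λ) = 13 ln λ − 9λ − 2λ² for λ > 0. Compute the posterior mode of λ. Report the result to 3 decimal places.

ℓ'(λ) = 13/λ − 9 − 4λ. Setting this to zero and multiplying by λ: 4λ² + 9λ − 13 = 0.
λ = (−9 + √(9² + 4·4·13)) / (2·4) = (−9 + √289) / 8 = (−9 + 17)/8 = 1.
ℓ''(λ) = −13/λ² − 4 < 0, confirming a maximum.

λ̂_MAP = 1.000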